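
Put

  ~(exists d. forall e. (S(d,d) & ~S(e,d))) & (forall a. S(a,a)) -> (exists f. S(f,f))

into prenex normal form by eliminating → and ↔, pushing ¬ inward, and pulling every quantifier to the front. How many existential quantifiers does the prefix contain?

3

First replace A → B with ¬A ∨ B.
  ~(~(exists d. forall e. (S(d,d) & ~S(e,d))) & (forall a. S(a,a))) | (exists f. S(f,f))
Move each ¬ inward, flipping quantifiers it crosses:
  (exists d. forall e. (S(d,d) & ~S(e,d))) | (exists a. ~S(a,a)) | (exists f. S(f,f))
All bound variables are already distinct, so no renaming is needed.
Extract every quantifier outward, since the variables are now distinct and don't occur free across branches:
  exists d. forall e. exists a. exists f. (S(d,d) & ~S(e,d) | ~S(a,a) | S(f,f))
The prefix is exists d forall e exists a exists f: 1 universal, 3 existential.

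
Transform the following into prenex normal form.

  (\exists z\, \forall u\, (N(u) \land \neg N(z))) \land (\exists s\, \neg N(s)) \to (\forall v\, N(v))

\forall z\, \exists u\, \forall s\, \forall v\, (\neg N(u) \lor N(z) \lor N(s) \lor N(v))

Rewrite implications/biconditionals: A → B as ¬A ∨ B.
  \neg ((\exists z\, \forall u\, (N(u) \land \neg N(z))) \land (\exists s\, \neg N(s))) \lor (\forall v\, N(v))
Drive negations inward (¬∀x A ≡ ∃x ¬A, ¬∃x A ≡ ∀x ¬A, De Morgan for ∧/∨):
  (\forall z\, \exists u\, (\neg N(u) \lor N(z))) \lor (\forall s\, N(s)) \lor (\forall v\, N(v))
Extract every quantifier outward, since the variables are now distinct and don't occur free across branches:
  \forall z\, \exists u\, \forall s\, \forall v\, (\neg N(u) \lor N(z) \lor N(s) \lor N(v))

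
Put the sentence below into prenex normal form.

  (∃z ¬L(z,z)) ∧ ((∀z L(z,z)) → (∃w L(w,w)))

∃z ∃c ∃w (¬L(z,z) ∧ (¬L(c,c) ∨ L(w,w)))

Eliminate → and ↔ using ¬ and ∨.
  (∃z ¬L(z,z)) ∧ (¬(∀z L(z,z)) ∨ (∃w L(w,w)))
Move each ¬ inward, flipping quantifiers it crosses:
  (∃z ¬L(z,z)) ∧ ((∃z ¬L(z,z)) ∨ (∃w L(w,w)))
Rename bound variables to avoid capture: z↦c.
  (∃z ¬L(z,z)) ∧ ((∃c ¬L(c,c)) ∨ (∃w L(w,w)))
Extract every quantifier outward, since the variables are now distinct and don't occur free across branches:
  ∃z ∃c ∃w (¬L(z,z) ∧ (¬L(c,c) ∨ L(w,w)))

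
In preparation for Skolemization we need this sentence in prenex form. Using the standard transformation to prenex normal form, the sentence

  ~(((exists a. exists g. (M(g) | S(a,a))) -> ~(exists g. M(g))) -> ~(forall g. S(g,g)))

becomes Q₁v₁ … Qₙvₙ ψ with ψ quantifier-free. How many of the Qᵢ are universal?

4

First replace A → B with ¬A ∨ B.
  ~(~(~(exists a. exists g. (M(g) | S(a,a))) | ~(exists g. M(g))) | ~(forall g. S(g,g)))
Move each ¬ inward, flipping quantifiers it crosses:
  ((forall a. forall g. (~M(g) & ~S(a,a))) | (forall g. ~M(g))) & (forall g. S(g,g))
Rename bound variables to avoid capture: g↦u1, g↦v.
  ((forall a. forall g. (~M(g) & ~S(a,a))) | (forall u1. ~M(u1))) & (forall v. S(v,v))
Extract every quantifier outward, since the variables are now distinct and don't occur free across branches:
  forall a. forall g. forall u1. forall v. ((~M(g) & ~S(a,a) | ~M(u1)) & S(v,v))
The prefix is forall a forall g forall u1 forall v: 4 universal, 0 existential.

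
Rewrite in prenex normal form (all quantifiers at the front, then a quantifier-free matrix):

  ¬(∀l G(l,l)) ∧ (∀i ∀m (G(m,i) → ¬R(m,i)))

∃l ∀i ∀m (¬G(l,l) ∧ (¬G(m,i) ∨ ¬R(m,i)))

Eliminate → and ↔ using ¬ and ∨.
  ¬(∀l G(l,l)) ∧ (∀i ∀m (¬G(m,i) ∨ ¬R(m,i)))
Push ¬ through the quantifiers and connectives to reach negation normal form:
  (∃l ¬G(l,l)) ∧ (∀i ∀m (¬G(m,i) ∨ ¬R(m,i)))
All bound variables are already distinct, so no renaming is needed.
Pull the quantifiers to the front (each side's bound variable is not free in the other side):
  ∃l ∀i ∀m (¬G(l,l) ∧ (¬G(m,i) ∨ ¬R(m,i)))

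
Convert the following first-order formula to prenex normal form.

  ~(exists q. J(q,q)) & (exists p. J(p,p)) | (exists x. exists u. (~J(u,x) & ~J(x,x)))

Push ¬ through the quantifiers and connectives to reach negation normal form:
  (forall q. ~J(q,q)) & (exists p. J(p,p)) | (exists x. exists u. (~J(u,x) & ~J(x,x)))
Extract every quantifier outward, since the variables are now distinct and don't occur free across branches:
  forall q. exists p. exists x. exists u. (~J(q,q) & J(p,p) | ~J(u,x) & ~J(x,x))

forall q. exists p. exists x. exists u. (~J(q,q) & J(p,p) | ~J(u,x) & ~J(x,x))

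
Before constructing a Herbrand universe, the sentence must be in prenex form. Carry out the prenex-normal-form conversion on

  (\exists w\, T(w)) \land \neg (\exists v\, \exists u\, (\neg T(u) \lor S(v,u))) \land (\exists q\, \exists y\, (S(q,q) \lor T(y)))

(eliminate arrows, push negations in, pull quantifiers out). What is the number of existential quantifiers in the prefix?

3

Drive negations inward (¬∀x A ≡ ∃x ¬A, ¬∃x A ≡ ∀x ¬A, De Morgan for ∧/∨):
  (\exists w\, T(w)) \land (\forall v\, \forall u\, (T(u) \land \neg S(v,u))) \land (\exists q\, \exists y\, (S(q,q) \lor T(y)))
All bound variables are already distinct, so no renaming is needed.
Extract every quantifier outward, since the variables are now distinct and don't occur free across branches:
  \exists w\, \forall v\, \forall u\, \exists q\, \exists y\, (T(w) \land T(u) \land \neg S(v,u) \land (S(q,q) \lor T(y)))
The prefix is \exists w \forall v \forall u \exists q \exists y: 2 universal, 3 existential.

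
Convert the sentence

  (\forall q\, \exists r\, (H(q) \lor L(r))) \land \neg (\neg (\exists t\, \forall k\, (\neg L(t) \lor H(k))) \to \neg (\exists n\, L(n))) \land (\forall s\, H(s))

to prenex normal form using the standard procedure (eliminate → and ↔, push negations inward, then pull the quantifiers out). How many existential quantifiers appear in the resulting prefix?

First replace A → B with ¬A ∨ B.
  (\forall q\, \exists r\, (H(q) \lor L(r))) \land \neg (\neg \neg (\exists t\, \forall k\, (\neg L(t) \lor H(k))) \lor \neg (\exists n\, L(n))) \land (\forall s\, H(s))
Drive negations inward (¬∀x A ≡ ∃x ¬A, ¬∃x A ≡ ∀x ¬A, De Morgan for ∧/∨):
  (\forall q\, \exists r\, (H(q) \lor L(r))) \land (\forall t\, \exists k\, (L(t) \land \neg H(k))) \land (\exists n\, L(n)) \land (\forall s\, H(s))
All bound variables are already distinct, so no renaming is needed.
Finally move all quantifiers to the prefix:
  \forall q\, \exists r\, \forall t\, \exists k\, \exists n\, \forall s\, ((H(q) \lor L(r)) \land L(t) \land \neg H(k) \land L(n) \land H(s))
The prefix is \forall q \exists r \forall t \exists k \exists n \forall s: 3 universal, 3 existential.

3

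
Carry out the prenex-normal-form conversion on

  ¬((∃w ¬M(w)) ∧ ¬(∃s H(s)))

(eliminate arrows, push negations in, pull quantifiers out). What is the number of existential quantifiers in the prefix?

Drive negations inward (¬∀x A ≡ ∃x ¬A, ¬∃x A ≡ ∀x ¬A, De Morgan for ∧/∨):
  (∀w M(w)) ∨ (∃s H(s))
Pull the quantifiers to the front (each side's bound variable is not free in the other side):
  ∀w ∃s (M(w) ∨ H(s))
The prefix is ∀w ∃s: 1 universal, 1 existential.

1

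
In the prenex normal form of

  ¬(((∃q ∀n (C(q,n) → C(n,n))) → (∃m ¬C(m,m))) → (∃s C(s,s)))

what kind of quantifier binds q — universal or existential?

universal

Rewrite implications/biconditionals: A → B as ¬A ∨ B.
  ¬(¬(¬(∃q ∀n (¬C(q,n) ∨ C(n,n))) ∨ (∃m ¬C(m,m))) ∨ (∃s C(s,s)))
Move each ¬ inward, flipping quantifiers it crosses:
  ((∀q ∃n (C(q,n) ∧ ¬C(n,n))) ∨ (∃m ¬C(m,m))) ∧ (∀s ¬C(s,s))
All bound variables are already distinct, so no renaming is needed.
Extract every quantifier outward, since the variables are now distinct and don't occur free across branches:
  ∀q ∃n ∃m ∀s ((C(q,n) ∧ ¬C(n,n) ∨ ¬C(m,m)) ∧ ¬C(s,s))
The quantifier ∃q sits under an odd number of negations (counting the antecedent side of each →), so it flips to ∀q.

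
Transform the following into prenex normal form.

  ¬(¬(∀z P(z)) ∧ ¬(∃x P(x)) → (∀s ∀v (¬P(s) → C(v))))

∃z ∀x ∃s ∃v (¬P(z) ∧ ¬P(x) ∧ ¬P(s) ∧ ¬C(v))

Rewrite implications/biconditionals: A → B as ¬A ∨ B.
  ¬(¬(¬(∀z P(z)) ∧ ¬(∃x P(x))) ∨ (∀s ∀v (¬¬P(s) ∨ C(v))))
Move each ¬ inward, flipping quantifiers it crosses:
  (∃z ¬P(z)) ∧ (∀x ¬P(x)) ∧ (∃s ∃v (¬P(s) ∧ ¬C(v)))
Finally move all quantifiers to the prefix:
  ∃z ∀x ∃s ∃v (¬P(z) ∧ ¬P(x) ∧ ¬P(s) ∧ ¬C(v))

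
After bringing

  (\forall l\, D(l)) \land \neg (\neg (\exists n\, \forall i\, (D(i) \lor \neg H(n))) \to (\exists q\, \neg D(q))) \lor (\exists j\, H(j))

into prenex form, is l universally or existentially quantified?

Rewrite implications/biconditionals: A → B as ¬A ∨ B.
  (\forall l\, D(l)) \land \neg (\neg \neg (\exists n\, \forall i\, (D(i) \lor \neg H(n))) \lor (\exists q\, \neg D(q))) \lor (\exists j\, H(j))
Push ¬ through the quantifiers and connectives to reach negation normal form:
  (\forall l\, D(l)) \land (\forall n\, \exists i\, (\neg D(i) \land H(n))) \land (\forall q\, D(q)) \lor (\exists j\, H(j))
All bound variables are already distinct, so no renaming is needed.
Extract every quantifier outward, since the variables are now distinct and don't occur free across branches:
  \forall l\, \forall n\, \exists i\, \forall q\, \exists j\, (D(l) \land \neg D(i) \land H(n) \land D(q) \lor H(j))
The quantifier \forall l sits under an even number of negations (counting the antecedent side of each →), so it remains universal.

universal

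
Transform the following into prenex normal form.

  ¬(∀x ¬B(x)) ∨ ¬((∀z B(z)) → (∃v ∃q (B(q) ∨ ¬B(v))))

First replace A → B with ¬A ∨ B.
  ¬(∀x ¬B(x)) ∨ ¬(¬(∀z B(z)) ∨ (∃v ∃q (B(q) ∨ ¬B(v))))
Move each ¬ inward, flipping quantifiers it crosses:
  (∃x B(x)) ∨ (∀z B(z)) ∧ (∀v ∀q (¬B(q) ∧ B(v)))
All bound variables are already distinct, so no renaming is needed.
Extract every quantifier outward, since the variables are now distinct and don't occur free across branches:
  ∃x ∀z ∀v ∀q (B(x) ∨ B(z) ∧ ¬B(q) ∧ B(v))

∃x ∀z ∀v ∀q (B(x) ∨ B(z) ∧ ¬B(q) ∧ B(v))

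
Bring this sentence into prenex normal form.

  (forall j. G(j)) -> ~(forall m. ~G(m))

exists j. exists m. (~G(j) | G(m))

Eliminate → and ↔ using ¬ and ∨.
  ~(forall j. G(j)) | ~(forall m. ~G(m))
Drive negations inward (¬∀x A ≡ ∃x ¬A, ¬∃x A ≡ ∀x ¬A, De Morgan for ∧/∨):
  (exists j. ~G(j)) | (exists m. G(m))
All bound variables are already distinct, so no renaming is needed.
Pull the quantifiers to the front (each side's bound variable is not free in the other side):
  exists j. exists m. (~G(j) | G(m))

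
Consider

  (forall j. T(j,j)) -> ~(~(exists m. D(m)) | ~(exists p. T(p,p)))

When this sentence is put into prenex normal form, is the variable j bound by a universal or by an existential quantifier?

existential

Rewrite implications/biconditionals: A → B as ¬A ∨ B.
  ~(forall j. T(j,j)) | ~(~(exists m. D(m)) | ~(exists p. T(p,p)))
Push ¬ through the quantifiers and connectives to reach negation normal form:
  (exists j. ~T(j,j)) | (exists m. D(m)) & (exists p. T(p,p))
All bound variables are already distinct, so no renaming is needed.
Finally move all quantifiers to the prefix:
  exists j. exists m. exists p. (~T(j,j) | D(m) & T(p,p))
The quantifier forall j sits under an odd number of negations (counting the antecedent side of each →), so it flips to exists j.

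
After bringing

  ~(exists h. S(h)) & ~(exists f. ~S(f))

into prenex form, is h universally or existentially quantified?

universal

Move each ¬ inward, flipping quantifiers it crosses:
  (forall h. ~S(h)) & (forall f. S(f))
All bound variables are already distinct, so no renaming is needed.
Extract every quantifier outward, since the variables are now distinct and don't occur free across branches:
  forall h. forall f. (~S(h) & S(f))
The quantifier exists h sits under an odd number of negations, so it flips to forall h.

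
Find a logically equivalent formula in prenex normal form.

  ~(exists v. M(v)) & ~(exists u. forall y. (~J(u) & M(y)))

Drive negations inward (¬∀x A ≡ ∃x ¬A, ¬∃x A ≡ ∀x ¬A, De Morgan for ∧/∨):
  (forall v. ~M(v)) & (forall u. exists y. (J(u) | ~M(y)))
All bound variables are already distinct, so no renaming is needed.
Extract every quantifier outward, since the variables are now distinct and don't occur free across branches:
  forall v. forall u. exists y. (~M(v) & (J(u) | ~M(y)))

forall v. forall u. exists y. (~M(v) & (J(u) | ~M(y)))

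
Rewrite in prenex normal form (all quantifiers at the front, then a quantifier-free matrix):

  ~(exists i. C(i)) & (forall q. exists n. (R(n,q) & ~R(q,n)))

Move each ¬ inward, flipping quantifiers it crosses:
  (forall i. ~C(i)) & (forall q. exists n. (R(n,q) & ~R(q,n)))
All bound variables are already distinct, so no renaming is needed.
Pull the quantifiers to the front (each side's bound variable is not free in the other side):
  forall i. forall q. exists n. (~C(i) & R(n,q) & ~R(q,n))

forall i. forall q. exists n. (~C(i) & R(n,q) & ~R(q,n))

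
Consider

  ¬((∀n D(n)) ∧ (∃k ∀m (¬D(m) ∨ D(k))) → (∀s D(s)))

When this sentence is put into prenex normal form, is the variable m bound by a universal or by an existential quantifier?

Eliminate → and ↔ using ¬ and ∨.
  ¬(¬((∀n D(n)) ∧ (∃k ∀m (¬D(m) ∨ D(k)))) ∨ (∀s D(s)))
Push ¬ through the quantifiers and connectives to reach negation normal form:
  (∀n D(n)) ∧ (∃k ∀m (¬D(m) ∨ D(k))) ∧ (∃s ¬D(s))
Finally move all quantifiers to the prefix:
  ∀n ∃k ∀m ∃s (D(n) ∧ (¬D(m) ∨ D(k)) ∧ ¬D(s))
The quantifier ∀m sits under an even number of negations (counting the antecedent side of each →), so it remains universal.

universal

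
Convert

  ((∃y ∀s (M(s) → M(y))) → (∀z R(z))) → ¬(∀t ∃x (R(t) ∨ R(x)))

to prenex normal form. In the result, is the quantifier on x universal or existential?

universal

Eliminate → and ↔ using ¬ and ∨.
  ¬(¬(∃y ∀s (¬M(s) ∨ M(y))) ∨ (∀z R(z))) ∨ ¬(∀t ∃x (R(t) ∨ R(x)))
Push ¬ through the quantifiers and connectives to reach negation normal form:
  (∃y ∀s (¬M(s) ∨ M(y))) ∧ (∃z ¬R(z)) ∨ (∃t ∀x (¬R(t) ∧ ¬R(x)))
Pull the quantifiers to the front (each side's bound variable is not free in the other side):
  ∃y ∀s ∃z ∃t ∀x ((¬M(s) ∨ M(y)) ∧ ¬R(z) ∨ ¬R(t) ∧ ¬R(x))
The quantifier ∃x sits under an odd number of negations (counting the antecedent side of each →), so it flips to ∀x.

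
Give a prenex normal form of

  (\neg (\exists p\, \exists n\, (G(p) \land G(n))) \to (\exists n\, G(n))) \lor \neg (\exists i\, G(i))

Rewrite implications/biconditionals: A → B as ¬A ∨ B.
  \neg \neg (\exists p\, \exists n\, (G(p) \land G(n))) \lor (\exists n\, G(n)) \lor \neg (\exists i\, G(i))
Push ¬ through the quantifiers and connectives to reach negation normal form:
  (\exists p\, \exists n\, (G(p) \land G(n))) \lor (\exists n\, G(n)) \lor (\forall i\, \neg G(i))
Rename bound variables to avoid capture: n↦r.
  (\exists p\, \exists n\, (G(p) \land G(n))) \lor (\exists r\, G(r)) \lor (\forall i\, \neg G(i))
Pull the quantifiers to the front (each side's bound variable is not free in the other side):
  \exists p\, \exists n\, \exists r\, \forall i\, (G(p) \land G(n) \lor G(r) \lor \neg G(i))

\exists p\, \exists n\, \exists r\, \forall i\, (G(p) \land G(n) \lor G(r) \lor \neg G(i))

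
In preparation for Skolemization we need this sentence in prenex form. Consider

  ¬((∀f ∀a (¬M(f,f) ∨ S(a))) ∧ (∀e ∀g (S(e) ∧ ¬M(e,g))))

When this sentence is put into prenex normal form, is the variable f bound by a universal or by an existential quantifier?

Drive negations inward (¬∀x A ≡ ∃x ¬A, ¬∃x A ≡ ∀x ¬A, De Morgan for ∧/∨):
  (∃f ∃a (M(f,f) ∧ ¬S(a))) ∨ (∃e ∃g (¬S(e) ∨ M(e,g)))
All bound variables are already distinct, so no renaming is needed.
Finally move all quantifiers to the prefix:
  ∃f ∃a ∃e ∃g (M(f,f) ∧ ¬S(a) ∨ ¬S(e) ∨ M(e,g))
The quantifier ∀f sits under an odd number of negations, so it flips to ∃f.

existential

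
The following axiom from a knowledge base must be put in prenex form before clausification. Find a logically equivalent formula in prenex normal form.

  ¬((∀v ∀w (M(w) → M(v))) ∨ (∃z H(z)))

∃v ∃w ∀z (M(w) ∧ ¬M(v) ∧ ¬H(z))

First replace A → B with ¬A ∨ B.
  ¬((∀v ∀w (¬M(w) ∨ M(v))) ∨ (∃z H(z)))
Push ¬ through the quantifiers and connectives to reach negation normal form:
  (∃v ∃w (M(w) ∧ ¬M(v))) ∧ (∀z ¬H(z))
Finally move all quantifiers to the prefix:
  ∃v ∃w ∀z (M(w) ∧ ¬M(v) ∧ ¬H(z))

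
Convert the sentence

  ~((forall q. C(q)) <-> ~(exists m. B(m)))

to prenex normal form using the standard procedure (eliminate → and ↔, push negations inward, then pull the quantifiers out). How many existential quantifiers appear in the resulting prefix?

First replace A → B with ¬A ∨ B; A ↔ B as (¬A ∨ B) ∧ (¬B ∨ A).
  ~((~(forall q. C(q)) | ~(exists m. B(m))) & (~~(exists m. B(m)) | (forall q. C(q))))
Move each ¬ inward, flipping quantifiers it crosses:
  (forall q. C(q)) & (exists m. B(m)) | (forall m. ~B(m)) & (exists q. ~C(q))
Rename bound variables to avoid capture: m↦r, q↦x.
  (forall q. C(q)) & (exists m. B(m)) | (forall r. ~B(r)) & (exists x. ~C(x))
Extract every quantifier outward, since the variables are now distinct and don't occur free across branches:
  forall q. exists m. forall r. exists x. (C(q) & B(m) | ~B(r) & ~C(x))
The prefix is forall q exists m forall r exists x: 2 universal, 2 existential.

2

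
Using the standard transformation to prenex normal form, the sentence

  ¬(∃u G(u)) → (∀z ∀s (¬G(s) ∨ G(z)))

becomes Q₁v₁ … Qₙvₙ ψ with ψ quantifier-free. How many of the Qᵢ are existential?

1

Rewrite implications/biconditionals: A → B as ¬A ∨ B.
  ¬¬(∃u G(u)) ∨ (∀z ∀s (¬G(s) ∨ G(z)))
Push ¬ through the quantifiers and connectives to reach negation normal form:
  (∃u G(u)) ∨ (∀z ∀s (¬G(s) ∨ G(z)))
Pull the quantifiers to the front (each side's bound variable is not free in the other side):
  ∃u ∀z ∀s (G(u) ∨ ¬G(s) ∨ G(z))
The prefix is ∃u ∀z ∀s: 2 universal, 1 existential.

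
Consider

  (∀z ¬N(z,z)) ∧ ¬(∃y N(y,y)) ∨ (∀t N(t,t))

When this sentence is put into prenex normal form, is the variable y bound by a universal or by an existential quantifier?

Drive negations inward (¬∀x A ≡ ∃x ¬A, ¬∃x A ≡ ∀x ¬A, De Morgan for ∧/∨):
  (∀z ¬N(z,z)) ∧ (∀y ¬N(y,y)) ∨ (∀t N(t,t))
All bound variables are already distinct, so no renaming is needed.
Finally move all quantifiers to the prefix:
  ∀z ∀y ∀t (¬N(z,z) ∧ ¬N(y,y) ∨ N(t,t))
The quantifier ∃y sits under an odd number of negations, so it flips to ∀y.

universal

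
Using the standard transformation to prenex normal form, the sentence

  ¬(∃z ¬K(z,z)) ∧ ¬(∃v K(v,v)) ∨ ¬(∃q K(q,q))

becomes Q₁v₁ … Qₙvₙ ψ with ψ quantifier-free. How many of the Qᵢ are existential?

Push ¬ through the quantifiers and connectives to reach negation normal form:
  (∀z K(z,z)) ∧ (∀v ¬K(v,v)) ∨ (∀q ¬K(q,q))
Extract every quantifier outward, since the variables are now distinct and don't occur free across branches:
  ∀z ∀v ∀q (K(z,z) ∧ ¬K(v,v) ∨ ¬K(q,q))
The prefix is ∀z ∀v ∀q: 3 universal, 0 existential.

0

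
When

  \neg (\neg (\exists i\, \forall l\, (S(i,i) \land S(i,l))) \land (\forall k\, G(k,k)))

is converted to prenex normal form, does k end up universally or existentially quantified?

existential

Move each ¬ inward, flipping quantifiers it crosses:
  (\exists i\, \forall l\, (S(i,i) \land S(i,l))) \lor (\exists k\, \neg G(k,k))
All bound variables are already distinct, so no renaming is needed.
Finally move all quantifiers to the prefix:
  \exists i\, \forall l\, \exists k\, (S(i,i) \land S(i,l) \lor \neg G(k,k))
The quantifier \forall k sits under an odd number of negations, so it flips to \exists k.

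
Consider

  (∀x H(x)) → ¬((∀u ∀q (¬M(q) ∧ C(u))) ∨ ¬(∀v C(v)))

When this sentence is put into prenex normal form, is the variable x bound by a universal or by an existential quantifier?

existential

Eliminate → and ↔ using ¬ and ∨.
  ¬(∀x H(x)) ∨ ¬((∀u ∀q (¬M(q) ∧ C(u))) ∨ ¬(∀v C(v)))
Drive negations inward (¬∀x A ≡ ∃x ¬A, ¬∃x A ≡ ∀x ¬A, De Morgan for ∧/∨):
  (∃x ¬H(x)) ∨ (∃u ∃q (M(q) ∨ ¬C(u))) ∧ (∀v C(v))
All bound variables are already distinct, so no renaming is needed.
Pull the quantifiers to the front (each side's bound variable is not free in the other side):
  ∃x ∃u ∃q ∀v (¬H(x) ∨ (M(q) ∨ ¬C(u)) ∧ C(v))
The quantifier ∀x sits under an odd number of negations (counting the antecedent side of each →), so it flips to ∃x.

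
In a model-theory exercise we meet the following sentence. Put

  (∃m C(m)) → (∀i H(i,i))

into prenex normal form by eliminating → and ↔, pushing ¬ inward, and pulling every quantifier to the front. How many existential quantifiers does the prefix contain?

Eliminate → and ↔ using ¬ and ∨.
  ¬(∃m C(m)) ∨ (∀i H(i,i))
Drive negations inward (¬∀x A ≡ ∃x ¬A, ¬∃x A ≡ ∀x ¬A, De Morgan for ∧/∨):
  (∀m ¬C(m)) ∨ (∀i H(i,i))
All bound variables are already distinct, so no renaming is needed.
Finally move all quantifiers to the prefix:
  ∀m ∀i (¬C(m) ∨ H(i,i))
The prefix is ∀m ∀i: 2 universal, 0 existential.

0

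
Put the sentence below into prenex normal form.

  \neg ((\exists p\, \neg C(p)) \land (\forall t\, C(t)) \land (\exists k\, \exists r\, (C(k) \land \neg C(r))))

\forall p\, \exists t\, \forall k\, \forall r\, (C(p) \lor \neg C(t) \lor \neg C(k) \lor C(r))

Drive negations inward (¬∀x A ≡ ∃x ¬A, ¬∃x A ≡ ∀x ¬A, De Morgan for ∧/∨):
  (\forall p\, C(p)) \lor (\exists t\, \neg C(t)) \lor (\forall k\, \forall r\, (\neg C(k) \lor C(r)))
All bound variables are already distinct, so no renaming is needed.
Extract every quantifier outward, since the variables are now distinct and don't occur free across branches:
  \forall p\, \exists t\, \forall k\, \forall r\, (C(p) \lor \neg C(t) \lor \neg C(k) \lor C(r))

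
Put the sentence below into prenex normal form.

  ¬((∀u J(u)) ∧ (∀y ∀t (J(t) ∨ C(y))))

Move each ¬ inward, flipping quantifiers it crosses:
  (∃u ¬J(u)) ∨ (∃y ∃t (¬J(t) ∧ ¬C(y)))
All bound variables are already distinct, so no renaming is needed.
Finally move all quantifiers to the prefix:
  ∃u ∃y ∃t (¬J(u) ∨ ¬J(t) ∧ ¬C(y))

∃u ∃y ∃t (¬J(u) ∨ ¬J(t) ∧ ¬C(y))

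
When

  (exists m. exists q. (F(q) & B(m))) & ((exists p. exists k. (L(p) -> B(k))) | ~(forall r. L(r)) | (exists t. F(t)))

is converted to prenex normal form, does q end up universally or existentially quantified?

existential

Eliminate → and ↔ using ¬ and ∨.
  (exists m. exists q. (F(q) & B(m))) & ((exists p. exists k. (~L(p) | B(k))) | ~(forall r. L(r)) | (exists t. F(t)))
Move each ¬ inward, flipping quantifiers it crosses:
  (exists m. exists q. (F(q) & B(m))) & ((exists p. exists k. (~L(p) | B(k))) | (exists r. ~L(r)) | (exists t. F(t)))
Finally move all quantifiers to the prefix:
  exists m. exists q. exists p. exists k. exists r. exists t. (F(q) & B(m) & (~L(p) | B(k) | ~L(r) | F(t)))
The quantifier exists q sits under an even number of negations (counting the antecedent side of each →), so it remains existential.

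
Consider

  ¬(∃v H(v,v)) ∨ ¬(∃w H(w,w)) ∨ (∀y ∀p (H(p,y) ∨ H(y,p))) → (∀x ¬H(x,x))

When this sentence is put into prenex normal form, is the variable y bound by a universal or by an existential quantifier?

existential

First replace A → B with ¬A ∨ B.
  ¬(¬(∃v H(v,v)) ∨ ¬(∃w H(w,w)) ∨ (∀y ∀p (H(p,y) ∨ H(y,p)))) ∨ (∀x ¬H(x,x))
Drive negations inward (¬∀x A ≡ ∃x ¬A, ¬∃x A ≡ ∀x ¬A, De Morgan for ∧/∨):
  (∃v H(v,v)) ∧ (∃w H(w,w)) ∧ (∃y ∃p (¬H(p,y) ∧ ¬H(y,p))) ∨ (∀x ¬H(x,x))
All bound variables are already distinct, so no renaming is needed.
Finally move all quantifiers to the prefix:
  ∃v ∃w ∃y ∃p ∀x (H(v,v) ∧ H(w,w) ∧ ¬H(p,y) ∧ ¬H(y,p) ∨ ¬H(x,x))
The quantifier ∀y sits under an odd number of negations (counting the antecedent side of each →), so it flips to ∃y.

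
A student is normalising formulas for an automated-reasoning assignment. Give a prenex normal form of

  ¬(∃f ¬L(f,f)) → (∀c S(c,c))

Rewrite implications/biconditionals: A → B as ¬A ∨ B.
  ¬¬(∃f ¬L(f,f)) ∨ (∀c S(c,c))
Move each ¬ inward, flipping quantifiers it crosses:
  (∃f ¬L(f,f)) ∨ (∀c S(c,c))
All bound variables are already distinct, so no renaming is needed.
Pull the quantifiers to the front (each side's bound variable is not free in the other side):
  ∃f ∀c (¬L(f,f) ∨ S(c,c))

∃f ∀c (¬L(f,f) ∨ S(c,c))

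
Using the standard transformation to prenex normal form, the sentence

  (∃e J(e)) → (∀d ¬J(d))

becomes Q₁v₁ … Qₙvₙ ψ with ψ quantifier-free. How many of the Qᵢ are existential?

0

Eliminate → and ↔ using ¬ and ∨.
  ¬(∃e J(e)) ∨ (∀d ¬J(d))
Drive negations inward (¬∀x A ≡ ∃x ¬A, ¬∃x A ≡ ∀x ¬A, De Morgan for ∧/∨):
  (∀e ¬J(e)) ∨ (∀d ¬J(d))
All bound variables are already distinct, so no renaming is needed.
Extract every quantifier outward, since the variables are now distinct and don't occur free across branches:
  ∀e ∀d (¬J(e) ∨ ¬J(d))
The prefix is ∀e ∀d: 2 universal, 0 existential.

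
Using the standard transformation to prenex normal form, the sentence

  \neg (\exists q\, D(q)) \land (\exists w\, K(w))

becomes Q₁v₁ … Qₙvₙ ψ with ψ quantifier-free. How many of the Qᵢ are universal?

Move each ¬ inward, flipping quantifiers it crosses:
  (\forall q\, \neg D(q)) \land (\exists w\, K(w))
All bound variables are already distinct, so no renaming is needed.
Pull the quantifiers to the front (each side's bound variable is not free in the other side):
  \forall q\, \exists w\, (\neg D(q) \land K(w))
The prefix is \forall q \exists w: 1 universal, 1 existential.

1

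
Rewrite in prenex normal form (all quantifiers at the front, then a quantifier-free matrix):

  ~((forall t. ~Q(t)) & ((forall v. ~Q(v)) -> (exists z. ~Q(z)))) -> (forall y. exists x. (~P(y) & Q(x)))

First replace A → B with ¬A ∨ B.
  ~~((forall t. ~Q(t)) & (~(forall v. ~Q(v)) | (exists z. ~Q(z)))) | (forall y. exists x. (~P(y) & Q(x)))
Push ¬ through the quantifiers and connectives to reach negation normal form:
  (forall t. ~Q(t)) & ((exists v. Q(v)) | (exists z. ~Q(z))) | (forall y. exists x. (~P(y) & Q(x)))
All bound variables are already distinct, so no renaming is needed.
Finally move all quantifiers to the prefix:
  forall t. exists v. exists z. forall y. exists x. (~Q(t) & (Q(v) | ~Q(z)) | ~P(y) & Q(x))

forall t. exists v. exists z. forall y. exists x. (~Q(t) & (Q(v) | ~Q(z)) | ~P(y) & Q(x))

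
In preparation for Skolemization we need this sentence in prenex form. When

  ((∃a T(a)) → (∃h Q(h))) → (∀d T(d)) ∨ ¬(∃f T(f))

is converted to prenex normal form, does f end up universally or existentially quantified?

universal

First replace A → B with ¬A ∨ B.
  ¬(¬(∃a T(a)) ∨ (∃h Q(h))) ∨ (∀d T(d)) ∨ ¬(∃f T(f))
Push ¬ through the quantifiers and connectives to reach negation normal form:
  (∃a T(a)) ∧ (∀h ¬Q(h)) ∨ (∀d T(d)) ∨ (∀f ¬T(f))
Finally move all quantifiers to the prefix:
  ∃a ∀h ∀d ∀f (T(a) ∧ ¬Q(h) ∨ T(d) ∨ ¬T(f))
The quantifier ∃f sits under an odd number of negations (counting the antecedent side of each →), so it flips to ∀f.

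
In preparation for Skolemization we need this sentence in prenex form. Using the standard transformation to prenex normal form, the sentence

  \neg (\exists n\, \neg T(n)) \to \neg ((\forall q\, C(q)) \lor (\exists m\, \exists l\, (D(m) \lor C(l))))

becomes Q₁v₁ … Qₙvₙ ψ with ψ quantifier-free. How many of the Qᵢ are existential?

2

Eliminate → and ↔ using ¬ and ∨.
  \neg \neg (\exists n\, \neg T(n)) \lor \neg ((\forall q\, C(q)) \lor (\exists m\, \exists l\, (D(m) \lor C(l))))
Move each ¬ inward, flipping quantifiers it crosses:
  (\exists n\, \neg T(n)) \lor (\exists q\, \neg C(q)) \land (\forall m\, \forall l\, (\neg D(m) \land \neg C(l)))
Pull the quantifiers to the front (each side's bound variable is not free in the other side):
  \exists n\, \exists q\, \forall m\, \forall l\, (\neg T(n) \lor \neg C(q) \land \neg D(m) \land \neg C(l))
The prefix is \exists n \exists q \forall m \forall l: 2 universal, 2 existential.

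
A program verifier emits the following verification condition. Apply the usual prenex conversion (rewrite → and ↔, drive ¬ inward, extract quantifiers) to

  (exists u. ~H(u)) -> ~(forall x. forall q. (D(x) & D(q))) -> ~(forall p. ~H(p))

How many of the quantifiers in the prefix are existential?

Rewrite implications/biconditionals: A → B as ¬A ∨ B.
  ~(exists u. ~H(u)) | ~~(forall x. forall q. (D(x) & D(q))) | ~(forall p. ~H(p))
Push ¬ through the quantifiers and connectives to reach negation normal form:
  (forall u. H(u)) | (forall x. forall q. (D(x) & D(q))) | (exists p. H(p))
All bound variables are already distinct, so no renaming is needed.
Pull the quantifiers to the front (each side's bound variable is not free in the other side):
  forall u. forall x. forall q. exists p. (H(u) | D(x) & D(q) | H(p))
The prefix is forall u forall x forall q exists p: 3 universal, 1 existential.

1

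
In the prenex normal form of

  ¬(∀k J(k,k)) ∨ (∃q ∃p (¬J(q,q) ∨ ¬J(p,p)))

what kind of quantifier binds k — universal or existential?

existential

Move each ¬ inward, flipping quantifiers it crosses:
  (∃k ¬J(k,k)) ∨ (∃q ∃p (¬J(q,q) ∨ ¬J(p,p)))
All bound variables are already distinct, so no renaming is needed.
Extract every quantifier outward, since the variables are now distinct and don't occur free across branches:
  ∃k ∃q ∃p (¬J(k,k) ∨ ¬J(q,q) ∨ ¬J(p,p))
The quantifier ∀k sits under an odd number of negations, so it flips to ∃k.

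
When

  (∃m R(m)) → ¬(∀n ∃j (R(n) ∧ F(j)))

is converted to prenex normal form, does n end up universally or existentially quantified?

Rewrite implications/biconditionals: A → B as ¬A ∨ B.
  ¬(∃m R(m)) ∨ ¬(∀n ∃j (R(n) ∧ F(j)))
Push ¬ through the quantifiers and connectives to reach negation normal form:
  (∀m ¬R(m)) ∨ (∃n ∀j (¬R(n) ∨ ¬F(j)))
Finally move all quantifiers to the prefix:
  ∀m ∃n ∀j (¬R(m) ∨ ¬R(n) ∨ ¬F(j))
The quantifier ∀n sits under an odd number of negations (counting the antecedent side of each →), so it flips to ∃n.

existential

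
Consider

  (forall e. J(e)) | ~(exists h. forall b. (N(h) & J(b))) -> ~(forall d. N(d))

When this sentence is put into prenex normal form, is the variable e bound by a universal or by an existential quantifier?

existential

Rewrite implications/biconditionals: A → B as ¬A ∨ B.
  ~((forall e. J(e)) | ~(exists h. forall b. (N(h) & J(b)))) | ~(forall d. N(d))
Push ¬ through the quantifiers and connectives to reach negation normal form:
  (exists e. ~J(e)) & (exists h. forall b. (N(h) & J(b))) | (exists d. ~N(d))
All bound variables are already distinct, so no renaming is needed.
Finally move all quantifiers to the prefix:
  exists e. exists h. forall b. exists d. (~J(e) & N(h) & J(b) | ~N(d))
The quantifier forall e sits under an odd number of negations (counting the antecedent side of each →), so it flips to exists e.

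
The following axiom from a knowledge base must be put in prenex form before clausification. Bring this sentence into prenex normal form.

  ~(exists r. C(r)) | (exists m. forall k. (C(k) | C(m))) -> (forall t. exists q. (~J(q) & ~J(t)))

exists r. forall m. exists k. forall t. exists q. (C(r) & ~C(k) & ~C(m) | ~J(q) & ~J(t))

Eliminate → and ↔ using ¬ and ∨.
  ~(~(exists r. C(r)) | (exists m. forall k. (C(k) | C(m)))) | (forall t. exists q. (~J(q) & ~J(t)))
Push ¬ through the quantifiers and connectives to reach negation normal form:
  (exists r. C(r)) & (forall m. exists k. (~C(k) & ~C(m))) | (forall t. exists q. (~J(q) & ~J(t)))
All bound variables are already distinct, so no renaming is needed.
Pull the quantifiers to the front (each side's bound variable is not free in the other side):
  exists r. forall m. exists k. forall t. exists q. (C(r) & ~C(k) & ~C(m) | ~J(q) & ~J(t))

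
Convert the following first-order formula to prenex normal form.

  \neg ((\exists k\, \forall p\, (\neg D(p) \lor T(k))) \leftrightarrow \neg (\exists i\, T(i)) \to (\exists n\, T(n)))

\exists k\, \forall p\, \forall i\, \forall n\, \exists z1\, \exists t\, \forall q\, \exists u1\, ((\neg D(p) \lor T(k)) \land \neg T(i) \land \neg T(n) \lor (T(z1) \lor T(t)) \land D(u1) \land \neg T(q))

Eliminate → and ↔ using ¬ and ∨; A ↔ B as (¬A ∨ B) ∧ (¬B ∨ A).
  \neg ((\neg (\exists k\, \forall p\, (\neg D(p) \lor T(k))) \lor \neg \neg (\exists i\, T(i)) \lor (\exists n\, T(n))) \land (\neg (\neg \neg (\exists i\, T(i)) \lor (\exists n\, T(n))) \lor (\exists k\, \forall p\, (\neg D(p) \lor T(k)))))
Move each ¬ inward, flipping quantifiers it crosses:
  (\exists k\, \forall p\, (\neg D(p) \lor T(k))) \land (\forall i\, \neg T(i)) \land (\forall n\, \neg T(n)) \lor ((\exists i\, T(i)) \lor (\exists n\, T(n))) \land (\forall k\, \exists p\, (D(p) \land \neg T(k)))
Standardize variables apart so no two quantifiers bind the same name: i↦z1, n↦t, k↦q, p↦u1.
  (\exists k\, \forall p\, (\neg D(p) \lor T(k))) \land (\forall i\, \neg T(i)) \land (\forall n\, \neg T(n)) \lor ((\exists z1\, T(z1)) \lor (\exists t\, T(t))) \land (\forall q\, \exists u1\, (D(u1) \land \neg T(q)))
Finally move all quantifiers to the prefix:
  \exists k\, \forall p\, \forall i\, \forall n\, \exists z1\, \exists t\, \forall q\, \exists u1\, ((\neg D(p) \lor T(k)) \land \neg T(i) \land \neg T(n) \lor (T(z1) \lor T(t)) \land D(u1) \land \neg T(q))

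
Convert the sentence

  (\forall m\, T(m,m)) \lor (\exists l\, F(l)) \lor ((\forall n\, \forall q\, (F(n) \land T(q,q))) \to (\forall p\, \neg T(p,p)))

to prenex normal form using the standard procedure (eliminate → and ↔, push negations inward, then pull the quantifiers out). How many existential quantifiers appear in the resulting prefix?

3

Rewrite implications/biconditionals: A → B as ¬A ∨ B.
  (\forall m\, T(m,m)) \lor (\exists l\, F(l)) \lor \neg (\forall n\, \forall q\, (F(n) \land T(q,q))) \lor (\forall p\, \neg T(p,p))
Move each ¬ inward, flipping quantifiers it crosses:
  (\forall m\, T(m,m)) \lor (\exists l\, F(l)) \lor (\exists n\, \exists q\, (\neg F(n) \lor \neg T(q,q))) \lor (\forall p\, \neg T(p,p))
All bound variables are already distinct, so no renaming is needed.
Finally move all quantifiers to the prefix:
  \forall m\, \exists l\, \exists n\, \exists q\, \forall p\, (T(m,m) \lor F(l) \lor \neg F(n) \lor \neg T(q,q) \lor \neg T(p,p))
The prefix is \forall m \exists l \exists n \exists q \forall p: 2 universal, 3 existential.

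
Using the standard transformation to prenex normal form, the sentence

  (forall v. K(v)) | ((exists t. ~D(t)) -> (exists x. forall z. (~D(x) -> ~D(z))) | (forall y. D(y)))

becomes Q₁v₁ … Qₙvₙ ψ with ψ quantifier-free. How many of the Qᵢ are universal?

4

Eliminate → and ↔ using ¬ and ∨.
  (forall v. K(v)) | ~(exists t. ~D(t)) | (exists x. forall z. (~~D(x) | ~D(z))) | (forall y. D(y))
Drive negations inward (¬∀x A ≡ ∃x ¬A, ¬∃x A ≡ ∀x ¬A, De Morgan for ∧/∨):
  (forall v. K(v)) | (forall t. D(t)) | (exists x. forall z. (D(x) | ~D(z))) | (forall y. D(y))
All bound variables are already distinct, so no renaming is needed.
Pull the quantifiers to the front (each side's bound variable is not free in the other side):
  forall v. forall t. exists x. forall z. forall y. (K(v) | D(t) | D(x) | ~D(z) | D(y))
The prefix is forall v forall t exists x forall z forall y: 4 universal, 1 existential.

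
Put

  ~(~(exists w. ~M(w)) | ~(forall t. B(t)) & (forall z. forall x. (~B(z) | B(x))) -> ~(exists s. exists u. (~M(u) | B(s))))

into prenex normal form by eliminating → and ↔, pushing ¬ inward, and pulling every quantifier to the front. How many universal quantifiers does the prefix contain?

Eliminate → and ↔ using ¬ and ∨.
  ~(~(~(exists w. ~M(w)) | ~(forall t. B(t)) & (forall z. forall x. (~B(z) | B(x)))) | ~(exists s. exists u. (~M(u) | B(s))))
Move each ¬ inward, flipping quantifiers it crosses:
  ((forall w. M(w)) | (exists t. ~B(t)) & (forall z. forall x. (~B(z) | B(x)))) & (exists s. exists u. (~M(u) | B(s)))
All bound variables are already distinct, so no renaming is needed.
Pull the quantifiers to the front (each side's bound variable is not free in the other side):
  forall w. exists t. forall z. forall x. exists s. exists u. ((M(w) | ~B(t) & (~B(z) | B(x))) & (~M(u) | B(s)))
The prefix is forall w exists t forall z forall x exists s exists u: 3 universal, 3 existential.

3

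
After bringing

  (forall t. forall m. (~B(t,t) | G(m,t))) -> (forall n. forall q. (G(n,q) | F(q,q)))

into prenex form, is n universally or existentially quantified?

universal

Eliminate → and ↔ using ¬ and ∨.
  ~(forall t. forall m. (~B(t,t) | G(m,t))) | (forall n. forall q. (G(n,q) | F(q,q)))
Push ¬ through the quantifiers and connectives to reach negation normal form:
  (exists t. exists m. (B(t,t) & ~G(m,t))) | (forall n. forall q. (G(n,q) | F(q,q)))
All bound variables are already distinct, so no renaming is needed.
Extract every quantifier outward, since the variables are now distinct and don't occur free across branches:
  exists t. exists m. forall n. forall q. (B(t,t) & ~G(m,t) | G(n,q) | F(q,q))
The quantifier forall n sits under an even number of negations (counting the antecedent side of each →), so it remains universal.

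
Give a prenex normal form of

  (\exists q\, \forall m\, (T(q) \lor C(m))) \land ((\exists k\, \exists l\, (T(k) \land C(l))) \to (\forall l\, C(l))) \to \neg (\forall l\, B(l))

Eliminate → and ↔ using ¬ and ∨.
  \neg ((\exists q\, \forall m\, (T(q) \lor C(m))) \land (\neg (\exists k\, \exists l\, (T(k) \land C(l))) \lor (\forall l\, C(l)))) \lor \neg (\forall l\, B(l))
Move each ¬ inward, flipping quantifiers it crosses:
  (\forall q\, \exists m\, (\neg T(q) \land \neg C(m))) \lor (\exists k\, \exists l\, (T(k) \land C(l))) \land (\exists l\, \neg C(l)) \lor (\exists l\, \neg B(l))
Rename bound variables to avoid capture: l↦y, l↦y1.
  (\forall q\, \exists m\, (\neg T(q) \land \neg C(m))) \lor (\exists k\, \exists l\, (T(k) \land C(l))) \land (\exists y\, \neg C(y)) \lor (\exists y1\, \neg B(y1))
Extract every quantifier outward, since the variables are now distinct and don't occur free across branches:
  \forall q\, \exists m\, \exists k\, \exists l\, \exists y\, \exists y1\, (\neg T(q) \land \neg C(m) \lor T(k) \land C(l) \land \neg C(y) \lor \neg B(y1))

\forall q\, \exists m\, \exists k\, \exists l\, \exists y\, \exists y1\, (\neg T(q) \land \neg C(m) \lor T(k) \land C(l) \land \neg C(y) \lor \neg B(y1))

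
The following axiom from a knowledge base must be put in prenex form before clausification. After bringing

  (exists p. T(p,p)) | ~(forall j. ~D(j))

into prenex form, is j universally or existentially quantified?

Move each ¬ inward, flipping quantifiers it crosses:
  (exists p. T(p,p)) | (exists j. D(j))
All bound variables are already distinct, so no renaming is needed.
Pull the quantifiers to the front (each side's bound variable is not free in the other side):
  exists p. exists j. (T(p,p) | D(j))
The quantifier forall j sits under an odd number of negations, so it flips to exists j.

existential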